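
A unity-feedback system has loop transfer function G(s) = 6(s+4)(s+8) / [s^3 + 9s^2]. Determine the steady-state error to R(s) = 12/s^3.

Factoring s^2 from the denominator leaves a polynomial with constant term 9, so the system is type 2.
K_a = lim_{s→0} s^2·G(s) = 6·4·8 / 9 = 64/3.
r(t) = 6t^2 gives R(s) = 12/s^3.
e_ss = 12/K_a = 12/(64/3) = 0.5625.

0.5625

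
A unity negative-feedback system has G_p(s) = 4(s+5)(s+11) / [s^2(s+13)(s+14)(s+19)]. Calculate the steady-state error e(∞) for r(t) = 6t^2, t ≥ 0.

The open loop has two poles at the origin → type 2 system.
K_a = lim_{s→0} s^2·G_p(s) = 4·5·11 / (13·14·19) = 110/1729.
r(t) = 6t^2 gives R(s) = 12/s^3.
e_ss = 12/K_a = 12/(110/1729) = 10374/55.

10374/55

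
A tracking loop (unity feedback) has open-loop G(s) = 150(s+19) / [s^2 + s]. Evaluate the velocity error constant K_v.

2850

The denominator has no term below s — 1 pole at s=0, type 1.
K_v = lim_{s→0} s·G(s) = 150·19 / 1 = 2850.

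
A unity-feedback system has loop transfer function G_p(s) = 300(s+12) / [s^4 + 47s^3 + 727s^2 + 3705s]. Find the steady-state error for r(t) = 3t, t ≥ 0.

The denominator has no term below 3705s — 1 pole at s=0, type 1.
K_v = lim_{s→0} s·G_p(s) = 300·12 / 3705 = 240/247.
e_ss = 3/K_v = 3/(240/247) = 3.0875.

3.0875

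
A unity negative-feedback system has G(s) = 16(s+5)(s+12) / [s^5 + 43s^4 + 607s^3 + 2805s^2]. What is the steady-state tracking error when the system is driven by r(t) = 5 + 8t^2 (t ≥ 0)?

Factoring s^2 from the denominator leaves a polynomial with constant term 2805, so the system is type 2. By superposition:
  • 5: tracked with zero error.
  • 8t^2: e_ss = 16/K_a with K_a=64/187 → 46.75.
Total e_ss = 46.75.

46.75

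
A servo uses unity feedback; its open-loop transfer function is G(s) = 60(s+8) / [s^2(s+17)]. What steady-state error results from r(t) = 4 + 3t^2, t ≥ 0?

0.2125

Two free integrators in G(s): this is a type 2 system. Taking each input component in turn:
  • 4: tracked with zero error.
  • 3t^2: e_ss = 6/K_a with K_a=480/17 → 0.2125.
Total e_ss = 0.2125.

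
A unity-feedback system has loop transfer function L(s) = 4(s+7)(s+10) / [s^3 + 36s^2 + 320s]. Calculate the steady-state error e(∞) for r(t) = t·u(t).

8/7

Factoring s from the denominator leaves a polynomial with constant term 320, so the system is type 1.
K_v = lim_{s→0} s·L(s) = 4·7·10 / 320 = 0.875.
e_ss = 1/K_v = 1/0.875 = 8/7.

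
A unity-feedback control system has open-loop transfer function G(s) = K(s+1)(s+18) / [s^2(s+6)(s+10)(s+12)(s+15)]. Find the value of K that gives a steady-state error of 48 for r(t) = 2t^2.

The open loop has two poles at the origin → type 2 system.
K_a = lim_{s→0} s^2·G(s) = K·1·18 / (6·10·12·15) = (1/600)·K.
e_ss = 4/K_a = 48 ⇒ K_a = 1/12 ⇒ K = (1/12)/(1/600) = 50.

50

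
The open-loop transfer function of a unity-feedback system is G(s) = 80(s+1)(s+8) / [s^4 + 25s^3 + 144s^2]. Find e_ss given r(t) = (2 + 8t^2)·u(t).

Lowest-order denominator term is 144s^2, so the open loop has 2 poles at the origin → type 2 system. By superposition:
  • 2: tracked with zero error.
  • 8t^2: e_ss = 16/K_a with K_a=40/9 → 3.6.
Total e_ss = 3.6.

3.6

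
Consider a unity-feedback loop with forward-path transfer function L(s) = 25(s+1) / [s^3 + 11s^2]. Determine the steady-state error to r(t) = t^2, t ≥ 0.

0.88

Lowest-order denominator term is 11s^2, so the open loop has 2 poles at the origin → type 2 system.
K_a = lim_{s→0} s^2·L(s) = 25·1 / 11 = 25/11.
r(t) = t^2 gives R(s) = 2/s^3.
e_ss = 2/K_a = 2/(25/11) = 0.88.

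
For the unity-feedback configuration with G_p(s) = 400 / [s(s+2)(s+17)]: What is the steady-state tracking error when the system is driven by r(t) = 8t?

0.68

G_p(s) has one factor of s in the denominator, so the system is type 1.
K_v = lim_{s→0} s·G_p(s) = 400 / (2·17) = 200/17.
e_ss = 8/K_v = 8/(200/17) = 0.68.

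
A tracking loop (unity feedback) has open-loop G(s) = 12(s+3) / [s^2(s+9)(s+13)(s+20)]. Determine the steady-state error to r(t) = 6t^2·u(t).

780

System type = 2 (two poles at s=0).
K_a = lim_{s→0} s^2·G(s) = 12·3 / (9·13·20) = 1/65.
r(t) = 6t^2 gives R(s) = 12/s^3.
e_ss = 12/K_a = 12/(1/65) = 780.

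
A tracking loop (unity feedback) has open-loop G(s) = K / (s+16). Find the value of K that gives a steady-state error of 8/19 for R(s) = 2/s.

60

The open loop has no poles at the origin → type 0 system.
K_p = lim_{s→0} G(s) = K / (16) = 0.0625·K.
e_ss = 2/(1 + K_p) = 8/19 ⇒ 1 + 0.0625·K = 4.75 ⇒ K = 60.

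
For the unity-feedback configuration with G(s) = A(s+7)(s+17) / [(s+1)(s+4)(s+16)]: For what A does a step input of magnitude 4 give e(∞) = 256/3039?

No free integrators in G(s): this is a type 0 system.
K_p = lim_{s→0} G(s) = A·7·17 / (1·4·16) = (119/64)·A.
e_ss = 4/(1 + K_p) = 256/3039 ⇒ 1 + (119/64)·A = 3039/64 ⇒ A = 25.

25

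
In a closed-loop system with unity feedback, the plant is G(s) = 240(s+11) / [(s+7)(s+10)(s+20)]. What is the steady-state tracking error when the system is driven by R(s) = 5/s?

175/101

The open loop has no poles at the origin → type 0 system.
K_p = lim_{s→0} G(s) = 240·11 / (7·10·20) = 66/35.
e_ss = 5/(1 + K_p) = 5/(101/35) = 175/101.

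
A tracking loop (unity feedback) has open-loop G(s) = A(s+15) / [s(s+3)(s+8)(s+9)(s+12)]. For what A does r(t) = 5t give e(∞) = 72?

12

One free integrator in G(s): this is a type 1 system.
K_v = lim_{s→0} s·G(s) = A·15 / (3·8·9·12) = (5/864)·A.
e_ss = 5/K_v = 72 ⇒ K_v = 5/72 ⇒ A = (5/72)/(5/864) = 12.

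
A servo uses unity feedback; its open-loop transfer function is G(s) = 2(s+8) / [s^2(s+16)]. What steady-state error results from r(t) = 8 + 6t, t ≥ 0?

System type = 2 (two poles at s=0). Treating each term separately:
  • 8: tracked with zero error.
  • 6t: tracked with zero error.
Total e_ss = 0.

0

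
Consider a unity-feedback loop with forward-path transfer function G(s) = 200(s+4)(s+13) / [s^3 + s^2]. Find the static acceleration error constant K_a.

10400

Factoring s^2 from the denominator leaves a polynomial with constant term 1, so the system is type 2.
K_a = lim_{s→0} s^2·G(s) = 200·4·13 / 1 = 10400.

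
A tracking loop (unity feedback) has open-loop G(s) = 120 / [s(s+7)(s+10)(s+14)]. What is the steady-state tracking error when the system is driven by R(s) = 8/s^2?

One free integrator in G(s): this is a type 1 system.
K_v = lim_{s→0} s·G(s) = 120 / (7·10·14) = 6/49.
e_ss = 8/K_v = 8/(6/49) = 196/3.

196/3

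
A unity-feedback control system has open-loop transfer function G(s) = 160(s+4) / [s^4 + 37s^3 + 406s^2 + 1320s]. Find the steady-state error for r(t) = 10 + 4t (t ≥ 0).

8.25

The denominator has no term below 1320s — 1 pole at s=0, type 1. Treating each term separately:
  • 10: tracked with zero error.
  • 4t: e_ss = 4/K_v with K_v=16/33 → 8.25.
Total e_ss = 8.25.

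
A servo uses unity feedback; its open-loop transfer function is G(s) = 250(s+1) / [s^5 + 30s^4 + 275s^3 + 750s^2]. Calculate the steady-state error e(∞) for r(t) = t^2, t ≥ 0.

Factoring s^2 from the denominator leaves a polynomial with constant term 750, so the system is type 2.
K_a = lim_{s→0} s^2·G(s) = 250·1 / 750 = 1/3.
r(t) = t^2 gives R(s) = 2/s^3.
e_ss = 2/K_a = 2/(1/3) = 6.

6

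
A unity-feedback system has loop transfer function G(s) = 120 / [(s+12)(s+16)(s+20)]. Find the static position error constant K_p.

The open loop has no poles at the origin → type 0 system.
K_p = lim_{s→0} G(s) = 120 / (12·16·20) = 1/32.

1/32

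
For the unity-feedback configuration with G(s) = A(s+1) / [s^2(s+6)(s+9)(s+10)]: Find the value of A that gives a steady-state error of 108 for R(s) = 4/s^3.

G(s) has two factors of s in the denominator, so the system is type 2.
K_a = lim_{s→0} s^2·G(s) = A·1 / (6·9·10) = (1/540)·A.
e_ss = 4/K_a = 108 ⇒ K_a = 1/27 ⇒ A = (1/27)/(1/540) = 20.

20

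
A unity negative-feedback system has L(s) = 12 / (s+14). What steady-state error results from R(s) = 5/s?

35/13

The open loop has no poles at the origin → type 0 system.
K_p = lim_{s→0} L(s) = 12 / (14) = 6/7.
e_ss = 5/(1 + K_p) = 5/(13/7) = 35/13.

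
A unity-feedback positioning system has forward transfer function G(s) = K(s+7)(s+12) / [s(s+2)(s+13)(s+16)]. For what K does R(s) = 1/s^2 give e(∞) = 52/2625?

One free integrator in G(s): this is a type 1 system.
K_v = lim_{s→0} s·G(s) = K·7·12 / (2·13·16) = (21/104)·K.
e_ss = 1/K_v = 52/2625 ⇒ K_v = 2625/52 ⇒ K = (2625/52)/(21/104) = 250.

250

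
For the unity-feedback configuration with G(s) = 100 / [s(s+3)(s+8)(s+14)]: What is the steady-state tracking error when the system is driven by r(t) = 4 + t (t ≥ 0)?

3.36

System type = 1 (one pole at s=0). Taking each input component in turn:
  • 4: tracked with zero error.
  • t: e_ss = 1/K_v with K_v=25/84 → 3.36.
Total e_ss = 3.36.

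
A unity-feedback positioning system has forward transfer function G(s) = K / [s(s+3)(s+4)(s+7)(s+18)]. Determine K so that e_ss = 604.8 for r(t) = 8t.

20

One free integrator in G(s): this is a type 1 system.
K_v = lim_{s→0} s·G(s) = K / (3·4·7·18) = (1/1512)·K.
e_ss = 8/K_v = 604.8 ⇒ K_v = 5/378 ⇒ K = (5/378)/(1/1512) = 20.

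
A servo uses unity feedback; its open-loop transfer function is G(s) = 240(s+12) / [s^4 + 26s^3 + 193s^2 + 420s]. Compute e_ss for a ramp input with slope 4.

Factoring s from the denominator leaves a polynomial with constant term 420, so the system is type 1.
K_v = lim_{s→0} s·G(s) = 240·12 / 420 = 48/7.
e_ss = 4/K_v = 4/(48/7) = 7/12.

7/12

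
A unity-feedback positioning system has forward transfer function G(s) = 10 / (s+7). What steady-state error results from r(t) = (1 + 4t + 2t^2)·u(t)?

infinity

The open loop has no poles at the origin → type 0 system. Treating each term separately:
  • 1: e_ss = 1/(1+K_p) with K_p=10/7 → 7/17.
  • 4t: a type-0 system cannot track it, e_ss → ∞.
  • 2t^2: a type-0 system cannot track it, e_ss → ∞.
The unbounded component dominates.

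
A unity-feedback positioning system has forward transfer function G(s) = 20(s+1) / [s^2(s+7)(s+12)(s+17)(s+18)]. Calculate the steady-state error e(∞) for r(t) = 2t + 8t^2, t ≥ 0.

20563.2

The open loop has two poles at the origin → type 2 system. Treating each term separately:
  • 2t: tracked with zero error.
  • 8t^2: e_ss = 16/K_a with K_a=5/6426 → 20563.2.
Total e_ss = 20563.2.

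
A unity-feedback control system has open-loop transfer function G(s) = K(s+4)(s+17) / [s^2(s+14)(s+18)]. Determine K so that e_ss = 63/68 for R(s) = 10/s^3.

40

G(s) has two factors of s in the denominator, so the system is type 2.
K_a = lim_{s→0} s^2·G(s) = K·4·17 / (14·18) = (17/63)·K.
e_ss = 10/K_a = 63/68 ⇒ K_a = 680/63 ⇒ K = (680/63)/(17/63) = 40.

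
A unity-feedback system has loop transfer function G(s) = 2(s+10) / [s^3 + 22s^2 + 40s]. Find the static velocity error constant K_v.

The denominator has no term below 40s — 1 pole at s=0, type 1.
K_v = lim_{s→0} s·G(s) = 2·10 / 40 = 0.5.

0.5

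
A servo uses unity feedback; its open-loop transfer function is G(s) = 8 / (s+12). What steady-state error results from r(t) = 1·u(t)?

0.6

G(s) has no factors of s in the denominator, so the system is type 0.
K_p = lim_{s→0} G(s) = 8 / (12) = 2/3.
e_ss = 1/(1 + K_p) = 1/(5/3) = 0.6.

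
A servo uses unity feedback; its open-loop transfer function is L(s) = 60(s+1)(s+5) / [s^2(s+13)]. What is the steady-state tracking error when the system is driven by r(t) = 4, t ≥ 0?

0

System type = 2 (two poles at s=0).
A type-2 system has K_p = ∞, so it tracks a step input with zero steady-state error.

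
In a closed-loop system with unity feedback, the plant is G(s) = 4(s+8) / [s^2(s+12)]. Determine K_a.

8/3

The open loop has two poles at the origin → type 2 system.
K_a = lim_{s→0} s^2·G(s) = 4·8 / (12) = 8/3.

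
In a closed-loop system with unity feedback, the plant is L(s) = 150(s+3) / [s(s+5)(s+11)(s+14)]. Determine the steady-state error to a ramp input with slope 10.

154/9

System type = 1 (one pole at s=0).
K_v = lim_{s→0} s·L(s) = 150·3 / (5·11·14) = 45/77.
e_ss = 10/K_v = 10/(45/77) = 154/9.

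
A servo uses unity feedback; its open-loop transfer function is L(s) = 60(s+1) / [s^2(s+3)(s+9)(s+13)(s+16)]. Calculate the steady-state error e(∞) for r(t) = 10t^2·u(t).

1872

The open loop has two poles at the origin → type 2 system.
K_a = lim_{s→0} s^2·L(s) = 60·1 / (3·9·13·16) = 5/468.
r(t) = 10t^2 gives R(s) = 20/s^3.
e_ss = 20/K_a = 20/(5/468) = 1872.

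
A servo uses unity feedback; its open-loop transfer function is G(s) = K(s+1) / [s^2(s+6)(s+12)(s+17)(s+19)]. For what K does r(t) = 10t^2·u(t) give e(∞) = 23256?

System type = 2 (two poles at s=0).
K_a = lim_{s→0} s^2·G(s) = K·1 / (6·12·17·19) = (1/23256)·K.
e_ss = 20/K_a = 23256 ⇒ K_a = 5/5814 ⇒ K = (5/5814)/(1/23256) = 20.

20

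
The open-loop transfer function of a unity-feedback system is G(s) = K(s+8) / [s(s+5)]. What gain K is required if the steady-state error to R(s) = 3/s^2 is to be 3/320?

The open loop has one pole at the origin → type 1 system.
K_v = lim_{s→0} s·G(s) = K·8 / (5) = 1.6·K.
e_ss = 3/K_v = 3/320 ⇒ K_v = 320 ⇒ K = 320/1.6 = 200.

200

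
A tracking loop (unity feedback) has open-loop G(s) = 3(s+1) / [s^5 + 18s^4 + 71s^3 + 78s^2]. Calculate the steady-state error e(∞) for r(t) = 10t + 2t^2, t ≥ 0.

Lowest-order denominator term is 78s^2, so the open loop has 2 poles at the origin → type 2 system. By superposition:
  • 10t: tracked with zero error.
  • 2t^2: e_ss = 4/K_a with K_a=1/26 → 104.
Total e_ss = 104.

104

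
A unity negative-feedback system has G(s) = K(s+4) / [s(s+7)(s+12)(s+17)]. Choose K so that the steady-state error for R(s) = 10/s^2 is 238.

15

G(s) has one factor of s in the denominator, so the system is type 1.
K_v = lim_{s→0} s·G(s) = K·4 / (7·12·17) = (1/357)·K.
e_ss = 10/K_v = 238 ⇒ K_v = 5/119 ⇒ K = (5/119)/(1/357) = 15.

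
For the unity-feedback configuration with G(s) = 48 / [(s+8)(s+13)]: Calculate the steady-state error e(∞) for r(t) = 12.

The open loop has no poles at the origin → type 0 system.
K_p = lim_{s→0} G(s) = 48 / (8·13) = 6/13.
e_ss = 12/(1 + K_p) = 12/(19/13) = 156/19.

156/19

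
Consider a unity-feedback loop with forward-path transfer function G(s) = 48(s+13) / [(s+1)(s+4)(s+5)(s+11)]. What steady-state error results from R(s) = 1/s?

The open loop has no poles at the origin → type 0 system.
K_p = lim_{s→0} G(s) = 48·13 / (1·4·5·11) = 156/55.
e_ss = 1/(1 + K_p) = 1/(211/55) = 55/211.

55/211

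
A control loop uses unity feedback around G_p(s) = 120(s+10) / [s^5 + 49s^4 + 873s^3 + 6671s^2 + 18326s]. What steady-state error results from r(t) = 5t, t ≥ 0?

9163/120

Factoring s from the denominator leaves a polynomial with constant term 18326, so the system is type 1.
K_v = lim_{s→0} s·G_p(s) = 120·10 / 18326 = 600/9163.
e_ss = 5/K_v = 5/(600/9163) = 9163/120.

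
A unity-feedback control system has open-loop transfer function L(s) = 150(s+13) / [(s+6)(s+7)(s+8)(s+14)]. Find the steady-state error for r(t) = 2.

No free integrators in L(s): this is a type 0 system.
K_p = lim_{s→0} L(s) = 150·13 / (6·7·8·14) = 325/784.
e_ss = 2/(1 + K_p) = 2/(1109/784) = 1568/1109.

1568/1109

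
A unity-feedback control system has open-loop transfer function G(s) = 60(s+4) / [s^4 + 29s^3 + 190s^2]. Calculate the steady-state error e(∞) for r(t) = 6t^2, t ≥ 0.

9.5

Factoring s^2 from the denominator leaves a polynomial with constant term 190, so the system is type 2.
K_a = lim_{s→0} s^2·G(s) = 60·4 / 190 = 24/19.
r(t) = 6t^2 gives R(s) = 12/s^3.
e_ss = 12/K_a = 12/(24/19) = 9.5.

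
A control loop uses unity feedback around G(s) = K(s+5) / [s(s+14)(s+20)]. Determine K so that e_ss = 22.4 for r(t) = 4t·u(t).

The open loop has one pole at the origin → type 1 system.
K_v = lim_{s→0} s·G(s) = K·5 / (14·20) = (1/56)·K.
e_ss = 4/K_v = 22.4 ⇒ K_v = 5/28 ⇒ K = (5/28)/(1/56) = 10.

10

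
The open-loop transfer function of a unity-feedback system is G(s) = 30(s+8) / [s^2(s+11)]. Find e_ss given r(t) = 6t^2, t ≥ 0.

Two free integrators in G(s): this is a type 2 system.
K_a = lim_{s→0} s^2·G(s) = 30·8 / (11) = 240/11.
r(t) = 6t^2 gives R(s) = 12/s^3.
e_ss = 12/K_a = 12/(240/11) = 0.55.

0.55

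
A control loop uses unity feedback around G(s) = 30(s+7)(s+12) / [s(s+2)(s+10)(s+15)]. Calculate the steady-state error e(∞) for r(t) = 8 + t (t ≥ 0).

The open loop has one pole at the origin → type 1 system. Treating each term separately:
  • 8: tracked with zero error.
  • t: e_ss = 1/K_v with K_v=8.4 → 5/42.
Total e_ss = 5/42.

5/42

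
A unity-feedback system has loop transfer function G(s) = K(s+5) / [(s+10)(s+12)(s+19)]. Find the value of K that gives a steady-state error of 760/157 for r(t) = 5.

The open loop has no poles at the origin → type 0 system.
K_p = lim_{s→0} G(s) = K·5 / (10·12·19) = (1/456)·K.
e_ss = 5/(1 + K_p) = 760/157 ⇒ 1 + (1/456)·K = 157/152 ⇒ K = 15.

15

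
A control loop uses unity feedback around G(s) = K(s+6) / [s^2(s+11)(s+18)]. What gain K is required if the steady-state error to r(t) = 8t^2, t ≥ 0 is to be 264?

G(s) has two factors of s in the denominator, so the system is type 2.
K_a = lim_{s→0} s^2·G(s) = K·6 / (11·18) = (1/33)·K.
e_ss = 16/K_a = 264 ⇒ K_a = 2/33 ⇒ K = (2/33)/(1/33) = 2.

2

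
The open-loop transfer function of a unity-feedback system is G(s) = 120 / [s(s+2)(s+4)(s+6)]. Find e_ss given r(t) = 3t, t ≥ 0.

1.2

One free integrator in G(s): this is a type 1 system.
K_v = lim_{s→0} s·G(s) = 120 / (2·4·6) = 2.5.
e_ss = 3/K_v = 3/2.5 = 1.2.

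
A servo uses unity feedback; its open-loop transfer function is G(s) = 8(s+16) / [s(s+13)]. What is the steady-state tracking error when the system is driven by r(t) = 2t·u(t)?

13/64

System type = 1 (one pole at s=0).
K_v = lim_{s→0} s·G(s) = 8·16 / (13) = 128/13.
e_ss = 2/K_v = 2/(128/13) = 13/64.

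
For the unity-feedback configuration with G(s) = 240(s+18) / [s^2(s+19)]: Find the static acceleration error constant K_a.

4320/19

The open loop has two poles at the origin → type 2 system.
K_a = lim_{s→0} s^2·G(s) = 240·18 / (19) = 4320/19.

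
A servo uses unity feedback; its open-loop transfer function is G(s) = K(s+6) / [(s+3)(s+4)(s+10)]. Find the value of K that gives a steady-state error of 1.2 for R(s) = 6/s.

80

The open loop has no poles at the origin → type 0 system.
K_p = lim_{s→0} G(s) = K·6 / (3·4·10) = 0.05·K.
e_ss = 6/(1 + K_p) = 1.2 ⇒ 1 + 0.05·K = 5 ⇒ K = 80.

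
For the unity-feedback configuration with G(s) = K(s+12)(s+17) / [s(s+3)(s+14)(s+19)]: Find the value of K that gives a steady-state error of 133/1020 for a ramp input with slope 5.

150

The open loop has one pole at the origin → type 1 system.
K_v = lim_{s→0} s·G(s) = K·12·17 / (3·14·19) = (34/133)·K.
e_ss = 5/K_v = 133/1020 ⇒ K_v = 5100/133 ⇒ K = (5100/133)/(34/133) = 150.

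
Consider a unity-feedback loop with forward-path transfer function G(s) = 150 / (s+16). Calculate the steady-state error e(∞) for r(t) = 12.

No free integrators in G(s): this is a type 0 system.
K_p = lim_{s→0} G(s) = 150 / (16) = 9.375.
e_ss = 12/(1 + K_p) = 12/10.375 = 96/83.

96/83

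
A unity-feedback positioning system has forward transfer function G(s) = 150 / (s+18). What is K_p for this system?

25/3

G(s) has no factors of s in the denominator, so the system is type 0.
K_p = lim_{s→0} G(s) = 150 / (18) = 25/3.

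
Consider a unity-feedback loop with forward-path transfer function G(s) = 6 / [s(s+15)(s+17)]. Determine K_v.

2/85

G(s) has one factor of s in the denominator, so the system is type 1.
K_v = lim_{s→0} s·G(s) = 6 / (15·17) = 2/85.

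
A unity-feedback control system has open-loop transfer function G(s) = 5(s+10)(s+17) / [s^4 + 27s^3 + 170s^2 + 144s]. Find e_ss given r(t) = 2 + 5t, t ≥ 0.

72/85

Factoring s from the denominator leaves a polynomial with constant term 144, so the system is type 1. Taking each input component in turn:
  • 2: tracked with zero error.
  • 5t: e_ss = 5/K_v with K_v=425/72 → 72/85.
Total e_ss = 72/85.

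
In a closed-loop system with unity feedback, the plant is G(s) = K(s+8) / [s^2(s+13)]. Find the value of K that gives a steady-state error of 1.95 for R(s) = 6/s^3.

5

System type = 2 (two poles at s=0).
K_a = lim_{s→0} s^2·G(s) = K·8 / (13) = (8/13)·K.
e_ss = 6/K_a = 1.95 ⇒ K_a = 40/13 ⇒ K = (40/13)/(8/13) = 5.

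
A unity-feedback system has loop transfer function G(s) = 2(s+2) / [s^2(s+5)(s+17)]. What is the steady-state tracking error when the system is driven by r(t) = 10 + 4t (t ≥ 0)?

0

G(s) has two factors of s in the denominator, so the system is type 2. Treating each term separately:
  • 10: tracked with zero error.
  • 4t: tracked with zero error.
Total e_ss = 0.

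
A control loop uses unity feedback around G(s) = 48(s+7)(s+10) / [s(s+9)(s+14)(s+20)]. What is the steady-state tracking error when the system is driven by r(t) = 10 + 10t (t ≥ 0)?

7.5

G(s) has one factor of s in the denominator, so the system is type 1. Treating each term separately:
  • 10: tracked with zero error.
  • 10t: e_ss = 10/K_v with K_v=4/3 → 7.5.
Total e_ss = 7.5.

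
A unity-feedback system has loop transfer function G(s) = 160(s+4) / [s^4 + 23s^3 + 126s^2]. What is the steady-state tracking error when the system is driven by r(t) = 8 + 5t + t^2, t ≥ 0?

The denominator has no term below 126s^2 — 2 poles at s=0, type 2. By superposition:
  • 8: tracked with zero error.
  • 5t: tracked with zero error.
  • t^2: e_ss = 2/K_a with K_a=320/63 → 63/160.
Total e_ss = 63/160.

63/160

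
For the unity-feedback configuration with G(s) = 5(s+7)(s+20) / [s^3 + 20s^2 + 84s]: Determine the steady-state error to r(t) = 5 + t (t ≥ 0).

0.12

Factoring s from the denominator leaves a polynomial with constant term 84, so the system is type 1. Taking each input component in turn:
  • 5: tracked with zero error.
  • t: e_ss = 1/K_v with K_v=25/3 → 0.12.
Total e_ss = 0.12.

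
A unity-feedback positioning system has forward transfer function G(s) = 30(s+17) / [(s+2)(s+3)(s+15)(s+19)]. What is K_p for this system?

System type = 0 (no poles at s=0).
K_p = lim_{s→0} G(s) = 30·17 / (2·3·15·19) = 17/57.

17/57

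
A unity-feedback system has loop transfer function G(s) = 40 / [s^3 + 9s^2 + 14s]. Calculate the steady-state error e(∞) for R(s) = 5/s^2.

1.75

Factoring s from the denominator leaves a polynomial with constant term 14, so the system is type 1.
K_v = lim_{s→0} s·G(s) = 40 / 14 = 20/7.
e_ss = 5/K_v = 5/(20/7) = 1.75.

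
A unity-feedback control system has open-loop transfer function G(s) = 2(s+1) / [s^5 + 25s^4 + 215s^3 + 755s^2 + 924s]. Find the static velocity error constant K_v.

Lowest-order denominator term is 924s, so the open loop has 1 pole at the origin → type 1 system.
K_v = lim_{s→0} s·G(s) = 2·1 / 924 = 1/462.

1/462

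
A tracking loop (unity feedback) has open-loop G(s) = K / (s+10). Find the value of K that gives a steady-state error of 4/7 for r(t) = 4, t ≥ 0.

No free integrators in G(s): this is a type 0 system.
K_p = lim_{s→0} G(s) = K / (10) = 0.1·K.
e_ss = 4/(1 + K_p) = 4/7 ⇒ 1 + 0.1·K = 7 ⇒ K = 60.

60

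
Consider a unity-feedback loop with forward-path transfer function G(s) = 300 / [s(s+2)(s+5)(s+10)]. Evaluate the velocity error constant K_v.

G(s) has one factor of s in the denominator, so the system is type 1.
K_v = lim_{s→0} s·G(s) = 300 / (2·5·10) = 3.

3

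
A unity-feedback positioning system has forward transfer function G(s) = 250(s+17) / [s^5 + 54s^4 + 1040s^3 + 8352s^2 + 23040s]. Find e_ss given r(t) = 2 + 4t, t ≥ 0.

9216/425

The denominator has no term below 23040s — 1 pole at s=0, type 1. Treating each term separately:
  • 2: tracked with zero error.
  • 4t: e_ss = 4/K_v with K_v=425/2304 → 9216/425.
Total e_ss = 9216/425.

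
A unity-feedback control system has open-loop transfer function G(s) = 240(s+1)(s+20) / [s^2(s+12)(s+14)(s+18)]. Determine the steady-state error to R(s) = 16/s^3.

10.08

G(s) has two factors of s in the denominator, so the system is type 2.
K_a = lim_{s→0} s^2·G(s) = 240·1·20 / (12·14·18) = 100/63.
r(t) = 8t^2 gives R(s) = 16/s^3.
e_ss = 16/K_a = 16/(100/63) = 10.08.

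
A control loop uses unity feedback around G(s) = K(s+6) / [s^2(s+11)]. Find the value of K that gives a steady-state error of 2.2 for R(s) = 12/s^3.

10

G(s) has two factors of s in the denominator, so the system is type 2.
K_a = lim_{s→0} s^2·G(s) = K·6 / (11) = (6/11)·K.
e_ss = 12/K_a = 2.2 ⇒ K_a = 60/11 ⇒ K = (60/11)/(6/11) = 10.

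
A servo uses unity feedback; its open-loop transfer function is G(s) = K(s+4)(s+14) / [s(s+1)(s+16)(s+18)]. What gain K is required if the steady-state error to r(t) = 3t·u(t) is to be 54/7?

The open loop has one pole at the origin → type 1 system.
K_v = lim_{s→0} s·G(s) = K·4·14 / (1·16·18) = (7/36)·K.
e_ss = 3/K_v = 54/7 ⇒ K_v = 7/18 ⇒ K = (7/18)/(7/36) = 2.

2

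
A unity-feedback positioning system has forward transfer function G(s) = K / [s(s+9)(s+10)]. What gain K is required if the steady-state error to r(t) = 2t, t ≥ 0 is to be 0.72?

The open loop has one pole at the origin → type 1 system.
K_v = lim_{s→0} s·G(s) = K / (9·10) = (1/90)·K.
e_ss = 2/K_v = 0.72 ⇒ K_v = 25/9 ⇒ K = (25/9)/(1/90) = 250.

250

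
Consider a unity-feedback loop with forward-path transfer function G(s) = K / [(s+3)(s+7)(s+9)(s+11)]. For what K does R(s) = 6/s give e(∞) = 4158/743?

System type = 0 (no poles at s=0).
K_p = lim_{s→0} G(s) = K / (3·7·9·11) = (1/2079)·K.
e_ss = 6/(1 + K_p) = 4158/743 ⇒ 1 + (1/2079)·K = 743/693 ⇒ K = 150.

150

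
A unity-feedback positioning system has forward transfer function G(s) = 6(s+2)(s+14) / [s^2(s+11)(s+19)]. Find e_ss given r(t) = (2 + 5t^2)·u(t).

Two free integrators in G(s): this is a type 2 system. Treating each term separately:
  • 2: tracked with zero error.
  • 5t^2: e_ss = 10/K_a with K_a=168/209 → 1045/84.
Total e_ss = 1045/84.

1045/84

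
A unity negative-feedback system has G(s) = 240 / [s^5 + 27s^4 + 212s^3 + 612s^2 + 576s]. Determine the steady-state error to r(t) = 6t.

Factoring s from the denominator leaves a polynomial with constant term 576, so the system is type 1.
K_v = lim_{s→0} s·G(s) = 240 / 576 = 5/12.
e_ss = 6/K_v = 6/(5/12) = 14.4.

14.4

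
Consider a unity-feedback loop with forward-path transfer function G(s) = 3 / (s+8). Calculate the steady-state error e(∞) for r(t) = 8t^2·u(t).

G(s) has no factors of s in the denominator, so the system is type 0.
K_a = lim_{s→0} s^2·G(s) = 0; the steady-state error to this parabolic input grows without bound.

infinity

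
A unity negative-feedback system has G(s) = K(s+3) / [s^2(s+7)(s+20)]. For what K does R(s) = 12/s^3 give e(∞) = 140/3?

12

System type = 2 (two poles at s=0).
K_a = lim_{s→0} s^2·G(s) = K·3 / (7·20) = (3/140)·K.
e_ss = 12/K_a = 140/3 ⇒ K_a = 9/35 ⇒ K = (9/35)/(3/140) = 12.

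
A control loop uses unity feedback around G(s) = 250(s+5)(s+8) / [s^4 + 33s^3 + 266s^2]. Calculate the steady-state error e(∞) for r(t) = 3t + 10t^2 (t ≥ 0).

0.532

Lowest-order denominator term is 266s^2, so the open loop has 2 poles at the origin → type 2 system. Treating each term separately:
  • 3t: tracked with zero error.
  • 10t^2: e_ss = 20/K_a with K_a=5000/133 → 0.532.
Total e_ss = 0.532.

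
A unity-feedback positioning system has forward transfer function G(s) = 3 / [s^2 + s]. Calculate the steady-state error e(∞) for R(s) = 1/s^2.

Lowest-order denominator term is s, so the open loop has 1 pole at the origin → type 1 system.
K_v = lim_{s→0} s·G(s) = 3 / 1 = 3.
e_ss = 1/K_v = 1/3.

1/3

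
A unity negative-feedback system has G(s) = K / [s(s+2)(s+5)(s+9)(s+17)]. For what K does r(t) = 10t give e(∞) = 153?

100

G(s) has one factor of s in the denominator, so the system is type 1.
K_v = lim_{s→0} s·G(s) = K / (2·5·9·17) = (1/1530)·K.
e_ss = 10/K_v = 153 ⇒ K_v = 10/153 ⇒ K = (10/153)/(1/1530) = 100.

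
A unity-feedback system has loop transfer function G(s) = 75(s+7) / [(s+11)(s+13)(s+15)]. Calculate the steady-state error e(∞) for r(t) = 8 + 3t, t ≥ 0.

infinity

No free integrators in G(s): this is a type 0 system. Treating each term separately:
  • 8: e_ss = 8/(1+K_p) with K_p=35/143 → 572/89.
  • 3t: a type-0 system cannot track it, e_ss → ∞.
The unbounded component dominates.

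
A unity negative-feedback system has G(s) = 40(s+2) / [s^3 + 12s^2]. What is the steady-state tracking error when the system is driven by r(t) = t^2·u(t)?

0.3

The denominator has no term below 12s^2 — 2 poles at s=0, type 2.
K_a = lim_{s→0} s^2·G(s) = 40·2 / 12 = 20/3.
r(t) = t^2 gives R(s) = 2/s^3.
e_ss = 2/K_a = 2/(20/3) = 0.3.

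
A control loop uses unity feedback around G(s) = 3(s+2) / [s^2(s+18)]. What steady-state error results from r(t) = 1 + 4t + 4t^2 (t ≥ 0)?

24

The open loop has two poles at the origin → type 2 system. By superposition:
  • 1: tracked with zero error.
  • 4t: tracked with zero error.
  • 4t^2: e_ss = 8/K_a with K_a=1/3 → 24.
Total e_ss = 24.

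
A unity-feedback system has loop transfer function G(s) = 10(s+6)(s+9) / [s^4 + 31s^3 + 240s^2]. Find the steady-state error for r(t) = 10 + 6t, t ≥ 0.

The denominator has no term below 240s^2 — 2 poles at s=0, type 2. By superposition:
  • 10: tracked with zero error.
  • 6t: tracked with zero error.
Total e_ss = 0.

0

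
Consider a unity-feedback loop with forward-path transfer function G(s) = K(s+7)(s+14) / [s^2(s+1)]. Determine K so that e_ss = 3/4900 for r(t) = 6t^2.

G(s) has two factors of s in the denominator, so the system is type 2.
K_a = lim_{s→0} s^2·G(s) = K·7·14 / (1) = 98·K.
e_ss = 12/K_a = 3/4900 ⇒ K_a = 19600 ⇒ K = 19600/98 = 200.

200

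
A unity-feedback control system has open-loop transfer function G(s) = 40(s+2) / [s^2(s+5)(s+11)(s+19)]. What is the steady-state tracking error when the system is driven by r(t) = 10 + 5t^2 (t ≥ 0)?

130.625

Two free integrators in G(s): this is a type 2 system. Taking each input component in turn:
  • 10: tracked with zero error.
  • 5t^2: e_ss = 10/K_a with K_a=16/209 → 130.625.
Total e_ss = 130.625.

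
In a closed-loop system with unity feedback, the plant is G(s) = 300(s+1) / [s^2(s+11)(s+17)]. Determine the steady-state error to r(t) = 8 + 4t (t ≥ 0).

0

Two free integrators in G(s): this is a type 2 system. By superposition:
  • 8: tracked with zero error.
  • 4t: tracked with zero error.
Total e_ss = 0.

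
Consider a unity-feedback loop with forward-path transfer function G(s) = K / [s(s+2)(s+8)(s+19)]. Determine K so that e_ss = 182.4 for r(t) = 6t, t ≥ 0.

10

G(s) has one factor of s in the denominator, so the system is type 1.
K_v = lim_{s→0} s·G(s) = K / (2·8·19) = (1/304)·K.
e_ss = 6/K_v = 182.4 ⇒ K_v = 5/152 ⇒ K = (5/152)/(1/304) = 10.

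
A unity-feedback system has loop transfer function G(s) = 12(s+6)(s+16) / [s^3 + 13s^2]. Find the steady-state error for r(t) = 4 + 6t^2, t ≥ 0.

Factoring s^2 from the denominator leaves a polynomial with constant term 13, so the system is type 2. By superposition:
  • 4: tracked with zero error.
  • 6t^2: e_ss = 12/K_a with K_a=1152/13 → 13/96.
Total e_ss = 13/96.

13/96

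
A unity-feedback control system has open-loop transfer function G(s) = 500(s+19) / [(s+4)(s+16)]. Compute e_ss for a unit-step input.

16/2391

No free integrators in G(s): this is a type 0 system.
K_p = lim_{s→0} G(s) = 500·19 / (4·16) = 148.4375.
e_ss = 1/(1 + K_p) = 1/149.4375 = 16/2391.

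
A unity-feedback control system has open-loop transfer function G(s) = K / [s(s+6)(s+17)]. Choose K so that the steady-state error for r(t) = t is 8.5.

12

The open loop has one pole at the origin → type 1 system.
K_v = lim_{s→0} s·G(s) = K / (6·17) = (1/102)·K.
e_ss = 1/K_v = 8.5 ⇒ K_v = 2/17 ⇒ K = (2/17)/(1/102) = 12.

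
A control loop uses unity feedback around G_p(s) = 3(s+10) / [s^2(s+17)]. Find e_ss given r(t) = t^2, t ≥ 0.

System type = 2 (two poles at s=0).
K_a = lim_{s→0} s^2·G_p(s) = 3·10 / (17) = 30/17.
r(t) = t^2 gives R(s) = 2/s^3.
e_ss = 2/K_a = 2/(30/17) = 17/15.

17/15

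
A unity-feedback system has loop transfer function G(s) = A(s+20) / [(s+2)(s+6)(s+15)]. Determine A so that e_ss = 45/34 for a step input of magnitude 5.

25

System type = 0 (no poles at s=0).
K_p = lim_{s→0} G(s) = A·20 / (2·6·15) = (1/9)·A.
e_ss = 5/(1 + K_p) = 45/34 ⇒ 1 + (1/9)·A = 34/9 ⇒ A = 25.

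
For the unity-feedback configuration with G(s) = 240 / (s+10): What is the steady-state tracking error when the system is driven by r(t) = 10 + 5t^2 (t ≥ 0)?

infinity

G(s) has no factors of s in the denominator, so the system is type 0. By superposition:
  • 10: e_ss = 10/(1+K_p) with K_p=24 → 0.4.
  • 5t^2: a type-0 system cannot track it, e_ss → ∞.
The unbounded component dominates.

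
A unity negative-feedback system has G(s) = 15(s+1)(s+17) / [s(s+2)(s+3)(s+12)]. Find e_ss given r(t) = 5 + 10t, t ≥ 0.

System type = 1 (one pole at s=0). By superposition:
  • 5: tracked with zero error.
  • 10t: e_ss = 10/K_v with K_v=85/24 → 48/17.
Total e_ss = 48/17.

48/17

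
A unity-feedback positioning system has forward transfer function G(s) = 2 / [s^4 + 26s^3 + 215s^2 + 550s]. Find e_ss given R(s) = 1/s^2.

Lowest-order denominator term is 550s, so the open loop has 1 pole at the origin → type 1 system.
K_v = lim_{s→0} s·G(s) = 2 / 550 = 1/275.
e_ss = 1/K_v = 1/(1/275) = 275.

275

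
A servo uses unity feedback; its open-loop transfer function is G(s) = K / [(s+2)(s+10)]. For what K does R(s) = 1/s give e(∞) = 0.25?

G(s) has no factors of s in the denominator, so the system is type 0.
K_p = lim_{s→0} G(s) = K / (2·10) = 0.05·K.
e_ss = 1/(1 + K_p) = 0.25 ⇒ 1 + 0.05·K = 4 ⇒ K = 60.

60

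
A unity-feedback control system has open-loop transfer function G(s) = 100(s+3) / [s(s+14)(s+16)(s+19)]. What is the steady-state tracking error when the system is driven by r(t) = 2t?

The open loop has one pole at the origin → type 1 system.
K_v = lim_{s→0} s·G(s) = 100·3 / (14·16·19) = 75/1064.
e_ss = 2/K_v = 2/(75/1064) = 2128/75.

2128/75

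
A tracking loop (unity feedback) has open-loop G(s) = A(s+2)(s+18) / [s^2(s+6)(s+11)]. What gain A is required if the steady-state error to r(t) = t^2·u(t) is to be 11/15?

5

System type = 2 (two poles at s=0).
K_a = lim_{s→0} s^2·G(s) = A·2·18 / (6·11) = (6/11)·A.
e_ss = 2/K_a = 11/15 ⇒ K_a = 30/11 ⇒ A = (30/11)/(6/11) = 5.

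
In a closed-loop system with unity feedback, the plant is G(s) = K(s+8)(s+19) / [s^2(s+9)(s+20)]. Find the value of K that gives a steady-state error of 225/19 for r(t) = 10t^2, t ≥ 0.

System type = 2 (two poles at s=0).
K_a = lim_{s→0} s^2·G(s) = K·8·19 / (9·20) = (38/45)·K.
e_ss = 20/K_a = 225/19 ⇒ K_a = 76/45 ⇒ K = (76/45)/(38/45) = 2.

2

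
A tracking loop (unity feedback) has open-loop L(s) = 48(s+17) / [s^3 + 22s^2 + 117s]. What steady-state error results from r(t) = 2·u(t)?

Factoring s from the denominator leaves a polynomial with constant term 117, so the system is type 1.
K_p = ∞ for a type-1 system; e_ss to a step is zero.

0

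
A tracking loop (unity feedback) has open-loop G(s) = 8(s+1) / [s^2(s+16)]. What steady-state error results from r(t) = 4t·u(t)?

Two free integrators in G(s): this is a type 2 system.
A type-2 system has K_v = ∞, so it tracks a ramp input with zero steady-state error.

0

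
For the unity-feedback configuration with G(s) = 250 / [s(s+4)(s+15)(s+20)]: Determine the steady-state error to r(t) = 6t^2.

The open loop has one pole at the origin → type 1 system.
For a type-1 system K_a = 0, so e_ss to a parabolic input is unbounded.

infinity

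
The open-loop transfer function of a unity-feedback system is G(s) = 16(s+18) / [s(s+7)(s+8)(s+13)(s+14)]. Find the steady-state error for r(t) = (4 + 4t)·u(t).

1274/9

System type = 1 (one pole at s=0). Treating each term separately:
  • 4: tracked with zero error.
  • 4t: e_ss = 4/K_v with K_v=18/637 → 1274/9.
Total e_ss = 1274/9.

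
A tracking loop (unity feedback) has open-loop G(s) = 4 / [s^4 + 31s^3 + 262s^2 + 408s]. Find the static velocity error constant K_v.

The denominator has no term below 408s — 1 pole at s=0, type 1.
K_v = lim_{s→0} s·G(s) = 4 / 408 = 1/102.

1/102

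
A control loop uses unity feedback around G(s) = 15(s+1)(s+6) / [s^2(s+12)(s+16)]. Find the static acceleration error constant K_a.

15/32

Two free integrators in G(s): this is a type 2 system.
K_a = lim_{s→0} s^2·G(s) = 15·1·6 / (12·16) = 15/32.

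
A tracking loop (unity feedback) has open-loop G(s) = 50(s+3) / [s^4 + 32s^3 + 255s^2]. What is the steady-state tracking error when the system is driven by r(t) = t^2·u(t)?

3.4

The denominator has no term below 255s^2 — 2 poles at s=0, type 2.
K_a = lim_{s→0} s^2·G(s) = 50·3 / 255 = 10/17.
r(t) = t^2 gives R(s) = 2/s^3.
e_ss = 2/K_a = 2/(10/17) = 3.4.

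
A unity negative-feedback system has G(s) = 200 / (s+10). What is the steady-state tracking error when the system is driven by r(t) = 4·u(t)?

4/21

System type = 0 (no poles at s=0).
K_p = lim_{s→0} G(s) = 200 / (10) = 20.
e_ss = 4/(1 + K_p) = 4/21.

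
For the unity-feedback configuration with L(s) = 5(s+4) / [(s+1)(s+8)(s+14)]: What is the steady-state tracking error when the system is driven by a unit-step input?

28/33

System type = 0 (no poles at s=0).
K_p = lim_{s→0} L(s) = 5·4 / (1·8·14) = 5/28.
e_ss = 1/(1 + K_p) = 1/(33/28) = 28/33.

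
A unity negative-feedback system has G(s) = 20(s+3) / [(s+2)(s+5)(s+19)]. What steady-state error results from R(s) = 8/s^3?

infinity

G(s) has no factors of s in the denominator, so the system is type 0.
K_a = lim_{s→0} s^2·G(s) = 0; the steady-state error to this parabolic input grows without bound.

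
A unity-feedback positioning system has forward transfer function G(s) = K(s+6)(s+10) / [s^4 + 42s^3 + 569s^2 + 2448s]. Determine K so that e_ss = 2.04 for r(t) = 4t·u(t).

The denominator has no term below 2448s — 1 pole at s=0, type 1.
K_v = lim_{s→0} s·G(s) = K·6·10 / 2448 = (5/204)·K.
e_ss = 4/K_v = 2.04 ⇒ K_v = 100/51 ⇒ K = (100/51)/(5/204) = 80.

80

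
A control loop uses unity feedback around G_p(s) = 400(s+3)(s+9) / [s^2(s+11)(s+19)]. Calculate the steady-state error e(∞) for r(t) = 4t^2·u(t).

209/1350

System type = 2 (two poles at s=0).
K_a = lim_{s→0} s^2·G_p(s) = 400·3·9 / (11·19) = 10800/209.
r(t) = 4t^2 gives R(s) = 8/s^3.
e_ss = 8/K_a = 8/(10800/209) = 209/1350.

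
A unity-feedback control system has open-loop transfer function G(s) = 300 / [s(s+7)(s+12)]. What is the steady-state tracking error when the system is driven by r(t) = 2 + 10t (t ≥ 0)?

System type = 1 (one pole at s=0). Treating each term separately:
  • 2: tracked with zero error.
  • 10t: e_ss = 10/K_v with K_v=25/7 → 2.8.
Total e_ss = 2.8.

2.8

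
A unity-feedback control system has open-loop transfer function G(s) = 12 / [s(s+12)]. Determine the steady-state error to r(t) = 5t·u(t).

The open loop has one pole at the origin → type 1 system.
K_v = lim_{s→0} s·G(s) = 12 / (12) = 1.
e_ss = 5/K_v = 5/1 = 5.

5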